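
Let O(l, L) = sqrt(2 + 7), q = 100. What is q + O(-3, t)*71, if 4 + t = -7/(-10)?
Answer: 313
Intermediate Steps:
t = -33/10 (t = -4 - 7/(-10) = -4 - 7*(-1/10) = -4 + 7/10 = -33/10 ≈ -3.3000)
O(l, L) = 3 (O(l, L) = sqrt(9) = 3)
q + O(-3, t)*71 = 100 + 3*71 = 100 + 213 = 313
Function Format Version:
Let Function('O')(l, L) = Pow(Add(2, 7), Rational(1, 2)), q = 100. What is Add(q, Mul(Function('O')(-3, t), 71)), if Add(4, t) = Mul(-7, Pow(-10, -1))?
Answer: 313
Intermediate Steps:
t = Rational(-33, 10) (t = Add(-4, Mul(-7, Pow(-10, -1))) = Add(-4, Mul(-7, Rational(-1, 10))) = Add(-4, Rational(7, 10)) = Rational(-33, 10) ≈ -3.3000)
Function('O')(l, L) = 3 (Function('O')(l, L) = Pow(9, Rational(1, 2)) = 3)
Add(q, Mul(Function('O')(-3, t), 71)) = Add(100, Mul(3, 71)) = Add(100, 213) = 313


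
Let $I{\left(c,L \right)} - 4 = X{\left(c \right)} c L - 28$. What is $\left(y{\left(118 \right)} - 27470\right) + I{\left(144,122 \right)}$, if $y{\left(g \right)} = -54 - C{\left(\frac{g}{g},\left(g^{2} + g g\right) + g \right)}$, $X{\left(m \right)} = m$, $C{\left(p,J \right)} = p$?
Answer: $2502243$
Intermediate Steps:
$I{\left(c,L \right)} = -24 + L c^{2}$ ($I{\left(c,L \right)} = 4 + \left(c c L - 28\right) = 4 + \left(c^{2} L - 28\right) = 4 + \left(L c^{2} - 28\right) = 4 + \left(-28 + L c^{2}\right) = -24 + L c^{2}$)
$y{\left(g \right)} = -55$ ($y{\left(g \right)} = -54 - \frac{g}{g} = -54 - 1 = -55$)
$\left(y{\left(118 \right)} - 27470\right) + I{\left(144,122 \right)} = \left(-55 - 27470\right) - \left(24 - 122 \cdot 144^{2}\right) = -27525 + \left(-24 + 122 \cdot 20736\right) = -27525 + \left(-24 + 2529792\right) = -27525 + 2529768 = 2502243$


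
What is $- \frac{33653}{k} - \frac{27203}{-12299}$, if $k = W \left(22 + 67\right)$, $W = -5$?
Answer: $\frac{426003582}{5473055} \approx 77.837$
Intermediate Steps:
$k = -445$ ($k = - 5 \left(22 + 67\right) = \left(-5\right) 89 = -445$)
$- \frac{33653}{k} - \frac{27203}{-12299} = - \frac{33653}{-445} - \frac{27203}{-12299} = \left(-33653\right) \left(- \frac{1}{445}\right) - - \frac{27203}{12299} = \frac{33653}{445} + \frac{27203}{12299} = \frac{426003582}{5473055}$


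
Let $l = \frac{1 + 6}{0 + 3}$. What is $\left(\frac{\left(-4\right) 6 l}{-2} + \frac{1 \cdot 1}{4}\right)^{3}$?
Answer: $\frac{1442897}{64} \approx 22545.0$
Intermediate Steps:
$l = \frac{7}{3} \approx 2.3333$
$\left(\frac{\left(-4\right) 6 l}{-2} + \frac{1 \cdot 1}{4}\right)^{3} = \left(\frac{\left(-4\right) 6 \cdot \frac{7}{3}}{-2} + \frac{1 \cdot 1}{4}\right)^{3} = \left(\left(-24\right) \frac{7}{3} \left(- \frac{1}{2}\right) + 1 \cdot \frac{1}{4}\right)^{3} = \left(\left(-56\right) \left(- \frac{1}{2}\right) + \frac{1}{4}\right)^{3} = \left(28 + \frac{1}{4}\right)^{3} = \left(\frac{113}{4}\right)^{3} = \frac{1442897}{64}$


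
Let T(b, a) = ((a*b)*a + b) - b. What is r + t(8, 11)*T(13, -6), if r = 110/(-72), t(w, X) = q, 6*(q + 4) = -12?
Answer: -101143/36 ≈ -2809.5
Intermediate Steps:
q = -6 (q = -4 + (⅙)*(-12) = -4 - 2 = -6)
t(w, X) = -6
r = -55/36 (r = 110*(-1/72) = -55/36 ≈ -1.5278)
T(b, a) = b*a² (T(b, a) = (b*a² + b) - b = (b + b*a²) - b = b*a²)
r + t(8, 11)*T(13, -6) = -55/36 - 78*(-6)² = -55/36 - 78*36 = -55/36 - 6*468 = -55/36 - 2808 = -101143/36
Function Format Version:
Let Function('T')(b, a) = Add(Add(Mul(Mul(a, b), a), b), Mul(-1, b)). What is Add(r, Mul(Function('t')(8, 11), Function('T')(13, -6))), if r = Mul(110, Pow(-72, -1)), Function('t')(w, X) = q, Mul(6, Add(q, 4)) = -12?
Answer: Rational(-101143, 36) ≈ -2809.5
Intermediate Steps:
q = -6 (q = Add(-4, Mul(Rational(1, 6), -12)) = Add(-4, -2) = -6)
Function('t')(w, X) = -6
r = Rational(-55, 36) (r = Mul(110, Rational(-1, 72)) = Rational(-55, 36) ≈ -1.5278)
Function('T')(b, a) = Mul(b, Pow(a, 2)) (Function('T')(b, a) = Add(Add(Mul(b, Pow(a, 2)), b), Mul(-1, b)) = Add(Add(b, Mul(b, Pow(a, 2))), Mul(-1, b)) = Mul(b, Pow(a, 2)))
Add(r, Mul(Function('t')(8, 11), Function('T')(13, -6))) = Add(Rational(-55, 36), Mul(-6, Mul(13, Pow(-6, 2)))) = Add(Rational(-55, 36), Mul(-6, Mul(13, 36))) = Add(Rational(-55, 36), Mul(-6, 468)) = Add(Rational(-55, 36), -2808) = Rational(-101143, 36)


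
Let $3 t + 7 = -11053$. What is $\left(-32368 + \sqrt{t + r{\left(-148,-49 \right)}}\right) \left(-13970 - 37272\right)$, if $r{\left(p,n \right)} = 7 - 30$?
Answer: $1658601056 - \frac{51242 i \sqrt{33387}}{3} \approx 1.6586 \cdot 10^{9} - 3.121 \cdot 10^{6} i$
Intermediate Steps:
$r{\left(p,n \right)} = -23$
$t = - \frac{11060}{3}$ ($t = - \frac{7}{3} + \frac{1}{3} \left(-11053\right) = - \frac{7}{3} - \frac{11053}{3} = - \frac{11060}{3} \approx -3686.7$)
$\left(-32368 + \sqrt{t + r{\left(-148,-49 \right)}}\right) \left(-13970 - 37272\right) = \left(-32368 + \sqrt{- \frac{11060}{3} - 23}\right) \left(-13970 - 37272\right) = \left(-32368 + \sqrt{- \frac{11129}{3}}\right) \left(-51242\right) = \left(-32368 + \frac{i \sqrt{33387}}{3}\right) \left(-51242\right) = 1658601056 - \frac{51242 i \sqrt{33387}}{3}$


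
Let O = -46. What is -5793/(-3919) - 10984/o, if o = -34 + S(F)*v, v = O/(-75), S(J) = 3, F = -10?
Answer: 270203743/787719 ≈ 343.02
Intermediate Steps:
v = 46/75 (v = -46/(-75) = -46*(-1/75) = 46/75 ≈ 0.61333)
o = -804/25 (o = -34 + 3*(46/75) = -34 + 46/25 = -804/25 ≈ -32.160)
-5793/(-3919) - 10984/o = -5793/(-3919) - 10984/(-804/25) = -5793*(-1/3919) - 10984*(-25/804) = 5793/3919 + 68650/201 = 270203743/787719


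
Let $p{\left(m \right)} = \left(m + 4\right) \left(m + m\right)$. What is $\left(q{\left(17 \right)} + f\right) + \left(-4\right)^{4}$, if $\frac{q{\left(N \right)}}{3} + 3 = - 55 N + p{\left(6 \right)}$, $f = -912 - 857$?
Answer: $-3967$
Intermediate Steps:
$p{\left(m \right)} = 2 m \left(4 + m\right)$ ($p{\left(m \right)} = \left(4 + m\right) 2 m = 2 m \left(4 + m\right)$)
$f = -1769$ ($f = -912 - 857 = -1769$)
$q{\left(N \right)} = 351 - 165 N$ ($q{\left(N \right)} = -9 + 3 \left(- 55 N + 2 \cdot 6 \left(4 + 6\right)\right) = -9 + 3 \left(- 55 N + 2 \cdot 6 \cdot 10\right) = -9 + 3 \left(- 55 N + 120\right) = -9 + 3 \left(120 - 55 N\right) = -9 - \left(-360 + 165 N\right) = 351 - 165 N$)
$\left(q{\left(17 \right)} + f\right) + \left(-4\right)^{4} = \left(\left(351 - 2805\right) - 1769\right) + \left(-4\right)^{4} = \left(\left(351 - 2805\right) - 1769\right) + 256 = \left(-2454 - 1769\right) + 256 = -4223 + 256 = -3967$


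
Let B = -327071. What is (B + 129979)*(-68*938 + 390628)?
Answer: -64418337648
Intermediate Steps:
(B + 129979)*(-68*938 + 390628) = (-327071 + 129979)*(-68*938 + 390628) = -197092*(-63784 + 390628) = -197092*326844 = -64418337648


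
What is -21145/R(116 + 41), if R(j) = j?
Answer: -21145/157 ≈ -134.68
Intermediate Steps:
-21145/R(116 + 41) = -21145/(116 + 41) = -21145/157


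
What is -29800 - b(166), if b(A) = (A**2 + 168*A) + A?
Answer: -85410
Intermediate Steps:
b(A) = A**2 + 169*A
-29800 - b(166) = -29800 - 166*(169 + 166) = -29800 - 166*335 = -29800 - 1*55610 = -29800 - 55610 = -85410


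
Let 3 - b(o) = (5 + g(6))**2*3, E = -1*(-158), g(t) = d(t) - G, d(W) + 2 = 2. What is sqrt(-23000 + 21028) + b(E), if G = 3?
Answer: -9 + 2*I*sqrt(493) ≈ -9.0 + 44.407*I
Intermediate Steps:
d(W) = 0 (d(W) = -2 + 2 = 0)
g(t) = -3 (g(t) = 0 - 1*3 = 0 - 3 = -3)
E = 158
b(o) = -9 (b(o) = 3 - (5 - 3)**2*3 = 3 - 2**2*3 = 3 - 4*3 = 3 - 1*12 = 3 - 12 = -9)
sqrt(-23000 + 21028) + b(E) = sqrt(-23000 + 21028) - 9 = sqrt(-1972) - 9 = 2*I*sqrt(493) - 9 = -9 + 2*I*sqrt(493)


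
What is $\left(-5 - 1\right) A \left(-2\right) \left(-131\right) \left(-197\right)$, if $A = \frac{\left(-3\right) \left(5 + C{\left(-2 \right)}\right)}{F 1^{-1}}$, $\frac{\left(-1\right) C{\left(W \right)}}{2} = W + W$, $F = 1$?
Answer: $-12077676$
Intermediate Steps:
$C{\left(W \right)} = - 4 W$ ($C{\left(W \right)} = - 2 \left(W + W\right) = - 2 \cdot 2 W = - 4 W$)
$A = -39$ ($A = \frac{\left(-3\right) \left(5 - -8\right)}{1 \cdot 1^{-1}} = \frac{\left(-3\right) \left(5 + 8\right)}{1 \cdot 1} = \frac{\left(-3\right) 13}{1} = \left(-39\right) 1 = -39$)
$\left(-5 - 1\right) A \left(-2\right) \left(-131\right) \left(-197\right) = \left(-5 - 1\right) \left(-39\right) \left(-2\right) \left(-131\right) \left(-197\right) = \left(-6\right) \left(-39\right) \left(-2\right) \left(-131\right) \left(-197\right) = 234 \left(-2\right) \left(-131\right) \left(-197\right) = \left(-468\right) \left(-131\right) \left(-197\right) = 61308 \left(-197\right) = -12077676$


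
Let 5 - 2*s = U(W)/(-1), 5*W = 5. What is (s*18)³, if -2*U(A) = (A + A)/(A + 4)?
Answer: 10077696/125 ≈ 80622.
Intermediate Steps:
W = 1 (W = (⅕)*5 = 1)
U(A) = -A/(4 + A) (U(A) = -(A + A)/(2*(A + 4)) = -2*A/(2*(4 + A)) = -A/(4 + A))
s = 12/5 (s = 5/2 - (-1*1/(4 + 1))/(2*(-1)) = 5/2 - (-1*1/5)*(-1)/2 = 5/2 - (-1*1*⅕)*(-1)/2 = 5/2 - (-1)*(-1)/10 = 5/2 - ½*⅕ = 5/2 - ⅒ = 12/5 ≈ 2.4000)
(s*18)³ = ((12/5)*18)³ = (216/5)³ = 10077696/125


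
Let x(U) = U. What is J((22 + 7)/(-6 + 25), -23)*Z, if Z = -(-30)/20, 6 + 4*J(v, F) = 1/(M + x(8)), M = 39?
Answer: -843/376 ≈ -2.2420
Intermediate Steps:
J(v, F) = -281/188 (J(v, F) = -3/2 + 1/(4*(39 + 8)) = -3/2 + (¼)/47 = -3/2 + (¼)*(1/47) = -3/2 + 1/188 = -281/188)
Z = 3/2 (Z = -(-30)/20 = -6*(-¼) = 3/2 ≈ 1.5000)
J((22 + 7)/(-6 + 25), -23)*Z = -281/188*3/2 = -843/376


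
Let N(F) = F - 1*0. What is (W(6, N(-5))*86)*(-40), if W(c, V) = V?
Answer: 17200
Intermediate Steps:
N(F) = F (N(F) = F + 0 = F)
(W(6, N(-5))*86)*(-40) = -5*86*(-40) = -430*(-40) = 17200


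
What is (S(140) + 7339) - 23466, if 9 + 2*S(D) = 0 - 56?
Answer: -32319/2 ≈ -16160.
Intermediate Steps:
S(D) = -65/2 (S(D) = -9/2 + (0 - 56)/2 = -9/2 + (½)*(-56) = -9/2 - 28 = -65/2)
(S(140) + 7339) - 23466 = (-65/2 + 7339) - 23466 = 14613/2 - 23466 = -32319/2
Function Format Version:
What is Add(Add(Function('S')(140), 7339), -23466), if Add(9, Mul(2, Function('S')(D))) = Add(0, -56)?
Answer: Rational(-32319, 2) ≈ -16160.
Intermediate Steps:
Function('S')(D) = Rational(-65, 2) (Function('S')(D) = Add(Rational(-9, 2), Mul(Rational(1, 2), Add(0, -56))) = Add(Rational(-9, 2), Mul(Rational(1, 2), -56)) = Add(Rational(-9, 2), -28) = Rational(-65, 2))
Add(Add(Function('S')(140), 7339), -23466) = Add(Add(Rational(-65, 2), 7339), -23466) = Add(Rational(14613, 2), -23466) = Rational(-32319, 2)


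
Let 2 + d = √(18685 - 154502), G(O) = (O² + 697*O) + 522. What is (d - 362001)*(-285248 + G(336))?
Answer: -22575231086 + 62362*I*√135817 ≈ -2.2575e+10 + 2.2982e+7*I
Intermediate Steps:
G(O) = 522 + O² + 697*O
d = -2 + I*√135817 (d = -2 + √(18685 - 154502) = -2 + √(-135817) = -2 + I*√135817 ≈ -2.0 + 368.53*I)
(d - 362001)*(-285248 + G(336)) = ((-2 + I*√135817) - 362001)*(-285248 + (522 + 336² + 697*336)) = (-362003 + I*√135817)*(-285248 + (522 + 112896 + 234192)) = (-362003 + I*√135817)*(-285248 + 347610) = (-362003 + I*√135817)*62362 = -22575231086 + 62362*I*√135817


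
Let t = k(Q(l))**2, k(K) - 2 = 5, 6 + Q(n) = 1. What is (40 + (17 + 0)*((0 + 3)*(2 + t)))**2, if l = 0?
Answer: 6974881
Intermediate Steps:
Q(n) = -5 (Q(n) = -6 + 1 = -5)
k(K) = 7 (k(K) = 2 + 5 = 7)
t = 49 (t = 7**2 = 49)
(40 + (17 + 0)*((0 + 3)*(2 + t)))**2 = (40 + (17 + 0)*((0 + 3)*(2 + 49)))**2 = (40 + 17*(3*51))**2 = (40 + 17*153)**2 = (40 + 2601)**2 = 2641**2 = 6974881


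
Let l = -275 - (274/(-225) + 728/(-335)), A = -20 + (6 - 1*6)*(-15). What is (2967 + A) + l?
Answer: 40331518/15075 ≈ 2675.4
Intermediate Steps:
A = -20 (A = -20 + (6 - 6)*(-15) = -20 + 0*(-15) = -20 + 0 = -20)
l = -4094507/15075 (l = -275 - (274*(-1/225) + 728*(-1/335)) = -275 - (-274/225 - 728/335) = -275 - 1*(-51118/15075) = -275 + 51118/15075 = -4094507/15075 ≈ -271.61)
(2967 + A) + l = (2967 - 20) - 4094507/15075 = 2947 - 4094507/15075 = 40331518/15075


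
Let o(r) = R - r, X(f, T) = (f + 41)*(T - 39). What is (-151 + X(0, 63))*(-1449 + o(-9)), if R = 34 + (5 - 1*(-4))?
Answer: -1163701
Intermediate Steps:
R = 43 (R = 34 + (5 + 4) = 34 + 9 = 43)
X(f, T) = (-39 + T)*(41 + f) (X(f, T) = (41 + f)*(-39 + T) = (-39 + T)*(41 + f))
o(r) = 43 - r
(-151 + X(0, 63))*(-1449 + o(-9)) = (-151 + (-1599 - 39*0 + 41*63 + 63*0))*(-1449 + (43 - 1*(-9))) = (-151 + (-1599 + 0 + 2583 + 0))*(-1449 + (43 + 9)) = (-151 + 984)*(-1449 + 52) = 833*(-1397) = -1163701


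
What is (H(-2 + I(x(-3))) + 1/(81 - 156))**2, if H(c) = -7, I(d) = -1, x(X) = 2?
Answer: 276676/5625 ≈ 49.187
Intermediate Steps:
(H(-2 + I(x(-3))) + 1/(81 - 156))**2 = (-7 + 1/(81 - 156))**2 = (-7 + 1/(-75))**2 = (-7 - 1/75)**2 = (-526/75)**2 = 276676/5625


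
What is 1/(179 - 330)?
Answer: -1/151 ≈ -0.0066225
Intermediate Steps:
1/(179 - 330) = 1/(-151) = -1/151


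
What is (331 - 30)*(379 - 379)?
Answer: 0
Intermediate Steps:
(331 - 30)*(379 - 379) = 301*0 = 0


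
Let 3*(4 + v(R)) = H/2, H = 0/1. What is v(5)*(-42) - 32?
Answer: 136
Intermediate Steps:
H = 0 (H = 0*1 = 0)
v(R) = -4 (v(R) = -4 + (0/2)/3 = -4 + (0*(½))/3 = -4 + (⅓)*0 = -4 + 0 = -4)
v(5)*(-42) - 32 = -4*(-42) - 32 = 168 - 32 = 136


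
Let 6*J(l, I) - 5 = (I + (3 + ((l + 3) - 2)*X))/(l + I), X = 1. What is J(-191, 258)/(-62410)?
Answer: -203/12544410 ≈ -1.6183e-5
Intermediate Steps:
J(l, I) = ⅚ + (4 + I + l)/(6*(I + l)) (J(l, I) = ⅚ + ((I + (3 + ((l + 3) - 2)*1))/(l + I))/6 = ⅚ + ((I + (3 + ((3 + l) - 2)*1))/(I + l))/6 = ⅚ + ((I + (3 + (1 + l)*1))/(I + l))/6 = ⅚ + ((I + (3 + (1 + l)))/(I + l))/6 = ⅚ + ((I + (4 + l))/(I + l))/6 = ⅚ + ((4 + I + l)/(I + l))/6 = ⅚ + (4 + I + l)/(6*(I + l)))
J(-191, 258)/(-62410) = ((⅔ + 258 - 191)/(258 - 191))/(-62410) = ((203/3)/67)*(-1/62410) = ((1/67)*(203/3))*(-1/62410) = (203/201)*(-1/62410) = -203/12544410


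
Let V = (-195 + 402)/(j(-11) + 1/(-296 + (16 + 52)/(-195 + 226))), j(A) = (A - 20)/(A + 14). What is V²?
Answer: 3554567246736/8863657609 ≈ 401.03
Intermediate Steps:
j(A) = (-20 + A)/(14 + A)
V = -1885356/94147 (V = (-195 + 402)/((-20 - 11)/(14 - 11) + 1/(-296 + (16 + 52)/(-195 + 226))) = 207/(-31/3 + 1/(-296 + 68/31)) = 207/(-31/3 + 1/(-9108/31)) = 207/(-31/3 - 31/9108) = 207/(-94147/9108) = 207*(-9108/94147) = -1885356/94147 ≈ -20.026)
V² = (-1885356/94147)² = 3554567246736/8863657609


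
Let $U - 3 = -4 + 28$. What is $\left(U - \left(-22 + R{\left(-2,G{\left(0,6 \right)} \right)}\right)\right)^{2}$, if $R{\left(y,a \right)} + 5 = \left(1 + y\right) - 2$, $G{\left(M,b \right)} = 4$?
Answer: $3249$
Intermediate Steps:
$U = 27$ ($U = 3 + \left(-4 + 28\right) = 3 + 24 = 27$)
$R{\left(y,a \right)} = -6 + y$ ($R{\left(y,a \right)} = -5 + \left(\left(1 + y\right) - 2\right) = -5 + \left(-1 + y\right) = -6 + y$)
$\left(U - \left(-22 + R{\left(-2,G{\left(0,6 \right)} \right)}\right)\right)^{2} = \left(27 + \left(22 - \left(-6 - 2\right)\right)\right)^{2} = \left(27 + \left(22 - -8\right)\right)^{2} = \left(27 + \left(22 + 8\right)\right)^{2} = \left(27 + 30\right)^{2} = 57^{2} = 3249$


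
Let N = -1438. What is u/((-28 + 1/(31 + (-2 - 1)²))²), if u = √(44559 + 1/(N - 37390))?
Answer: 800*√16794438412657/12154726827 ≈ 0.26973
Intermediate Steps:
u = √16794438412657/19414 (u = √(44559 + 1/(-1438 - 37390)) = √(44559 + 1/(-38828)) = √(44559 - 1/38828) = √(1730136851/38828) = √16794438412657/19414 ≈ 211.09)
u/((-28 + 1/(31 + (-2 - 1)²))²) = (√16794438412657/19414)/((-28 + 1/(31 + (-2 - 1)²))²) = (√16794438412657/19414)/((-28 + 1/(31 + (-3)²))²) = (√16794438412657/19414)/((-28 + 1/(31 + 9))²) = (√16794438412657/19414)/((-28 + 1/40)²) = (√16794438412657/19414)/((-1119/40)²) = (√16794438412657/19414)/(1252161/1600) = (√16794438412657/19414)*(1600/1252161) = 800*√16794438412657/12154726827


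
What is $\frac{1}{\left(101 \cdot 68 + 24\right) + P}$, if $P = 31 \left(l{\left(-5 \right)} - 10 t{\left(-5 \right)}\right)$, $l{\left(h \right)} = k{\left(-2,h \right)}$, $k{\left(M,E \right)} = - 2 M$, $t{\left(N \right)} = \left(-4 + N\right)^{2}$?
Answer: $- \frac{1}{18094} \approx -5.5267 \cdot 10^{-5}$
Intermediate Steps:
$l{\left(h \right)} = 4$ ($l{\left(h \right)} = \left(-2\right) \left(-2\right) = 4$)
$P = -24986$ ($P = 31 \left(4 - 10 \left(-4 - 5\right)^{2}\right) = 31 \left(4 - 10 \left(-9\right)^{2}\right) = 31 \left(4 - 810\right) = 31 \left(-806\right) = -24986$)
$\frac{1}{\left(101 \cdot 68 + 24\right) + P} = \frac{1}{\left(101 \cdot 68 + 24\right) - 24986} = \frac{1}{\left(6868 + 24\right) - 24986} = \frac{1}{6892 - 24986} = \frac{1}{-18094} = - \frac{1}{18094}$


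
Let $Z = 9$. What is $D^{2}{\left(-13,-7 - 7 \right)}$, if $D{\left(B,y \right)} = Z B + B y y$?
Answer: $7102225$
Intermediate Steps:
$D{\left(B,y \right)} = 9 B + B y^{2}$ ($D{\left(B,y \right)} = 9 B + B y y = 9 B + B y^{2}$)
$D^{2}{\left(-13,-7 - 7 \right)} = \left(- 13 \left(9 + \left(-7 - 7\right)^{2}\right)\right)^{2} = \left(- 13 \left(9 + \left(-14\right)^{2}\right)\right)^{2} = \left(- 13 \left(9 + 196\right)\right)^{2} = \left(\left(-13\right) 205\right)^{2} = \left(-2665\right)^{2} = 7102225$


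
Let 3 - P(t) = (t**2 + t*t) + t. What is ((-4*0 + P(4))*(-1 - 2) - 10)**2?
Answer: 7921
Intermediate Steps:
P(t) = 3 - t - 2*t**2 (P(t) = 3 - ((t**2 + t*t) + t) = 3 - ((t**2 + t**2) + t) = 3 - (2*t**2 + t) = 3 - (t + 2*t**2) = 3 + (-t - 2*t**2) = 3 - t - 2*t**2)
((-4*0 + P(4))*(-1 - 2) - 10)**2 = ((-4*0 + (3 - 1*4 - 2*4**2))*(-1 - 2) - 10)**2 = ((0 + (3 - 4 - 2*16))*(-3) - 10)**2 = ((0 + (3 - 4 - 32))*(-3) - 10)**2 = ((0 - 33)*(-3) - 10)**2 = (-33*(-3) - 10)**2 = (99 - 10)**2 = 89**2 = 7921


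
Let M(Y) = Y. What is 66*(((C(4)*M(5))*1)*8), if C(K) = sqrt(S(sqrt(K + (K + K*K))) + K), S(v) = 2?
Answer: 2640*sqrt(6) ≈ 6466.7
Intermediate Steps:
C(K) = sqrt(2 + K)
66*(((C(4)*M(5))*1)*8) = 66*(((sqrt(2 + 4)*5)*1)*8) = 66*(((sqrt(6)*5)*1)*8) = 66*(((5*sqrt(6))*1)*8) = 66*((5*sqrt(6))*8) = 66*(40*sqrt(6)) = 2640*sqrt(6)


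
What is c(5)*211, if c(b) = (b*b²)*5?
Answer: 131875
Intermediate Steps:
c(b) = 5*b³ (c(b) = b³*5 = 5*b³)
c(5)*211 = (5*5³)*211 = (5*125)*211 = 625*211 = 131875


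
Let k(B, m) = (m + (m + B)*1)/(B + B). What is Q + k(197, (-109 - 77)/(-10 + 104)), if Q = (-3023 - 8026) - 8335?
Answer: -358943839/18518 ≈ -19384.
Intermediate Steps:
k(B, m) = (B + 2*m)/(2*B) (k(B, m) = (m + (B + m)*1)/((2*B)) = (m + (B + m))*(1/(2*B)) = (B + 2*m)*(1/(2*B)) = (B + 2*m)/(2*B))
Q = -19384 (Q = -11049 - 8335 = -19384)
Q + k(197, (-109 - 77)/(-10 + 104)) = -19384 + ((-109 - 77)/(-10 + 104) + (½)*197)/197 = -19384 + (-186/94 + 197/2)/197 = -19384 + (-186*1/94 + 197/2)/197 = -19384 + (-93/47 + 197/2)/197 = -19384 + (1/197)*(9073/94) = -19384 + 9073/18518 = -358943839/18518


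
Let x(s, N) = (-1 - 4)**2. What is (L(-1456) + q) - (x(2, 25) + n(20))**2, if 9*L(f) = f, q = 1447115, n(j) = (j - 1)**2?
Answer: 11681615/9 ≈ 1.2980e+6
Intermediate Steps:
n(j) = (-1 + j)**2
x(s, N) = 25 (x(s, N) = (-5)**2 = 25)
L(f) = f/9
(L(-1456) + q) - (x(2, 25) + n(20))**2 = ((1/9)*(-1456) + 1447115) - (25 + (-1 + 20)**2)**2 = (-1456/9 + 1447115) - (25 + 19**2)**2 = 13022579/9 - (25 + 361)**2 = 13022579/9 - 1*386**2 = 13022579/9 - 1*148996 = 13022579/9 - 148996 = 11681615/9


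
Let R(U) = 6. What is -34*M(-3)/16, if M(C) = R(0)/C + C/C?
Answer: 17/8 ≈ 2.1250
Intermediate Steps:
M(C) = 1 + 6/C (M(C) = 6/C + C/C = 6/C + 1 = 1 + 6/C)
-34*M(-3)/16 = -34*(6 - 3)/(-3)/16 = -(-34)*3/3*(1/16) = -34*(-1)*(1/16) = 34*(1/16) = 17/8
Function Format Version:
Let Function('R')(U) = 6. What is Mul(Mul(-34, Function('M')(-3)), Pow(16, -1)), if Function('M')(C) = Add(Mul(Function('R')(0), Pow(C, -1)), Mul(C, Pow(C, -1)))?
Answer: Rational(17, 8) ≈ 2.1250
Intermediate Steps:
Function('M')(C) = Add(1, Mul(6, Pow(C, -1))) (Function('M')(C) = Add(Mul(6, Pow(C, -1)), Mul(C, Pow(C, -1))) = Add(Mul(6, Pow(C, -1)), 1) = Add(1, Mul(6, Pow(C, -1))))
Mul(Mul(-34, Function('M')(-3)), Pow(16, -1)) = Mul(Mul(-34, Mul(Pow(-3, -1), Add(6, -3))), Pow(16, -1)) = Mul(Mul(-34, Mul(Rational(-1, 3), 3)), Rational(1, 16)) = Mul(Mul(-34, -1), Rational(1, 16)) = Mul(34, Rational(1, 16)) = Rational(17, 8)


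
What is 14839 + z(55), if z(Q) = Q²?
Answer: 17864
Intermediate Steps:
14839 + z(55) = 14839 + 55² = 14839 + 3025 = 17864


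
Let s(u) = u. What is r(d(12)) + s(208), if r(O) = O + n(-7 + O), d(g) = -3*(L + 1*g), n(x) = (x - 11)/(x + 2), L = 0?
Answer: 7106/41 ≈ 173.32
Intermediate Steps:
n(x) = (-11 + x)/(2 + x)
d(g) = -3*g (d(g) = -3*(0 + 1*g) = -3*(0 + g) = -3*g)
r(O) = O + (-18 + O)/(-5 + O) (r(O) = O + (-11 + (-7 + O))/(2 + (-7 + O)) = O + (-18 + O)/(-5 + O))
r(d(12)) + s(208) = (-18 - 3*12 + (-3*12)*(-5 - 3*12))/(-5 - 3*12) + 208 = (-18 - 36 - 36*(-5 - 36))/(-5 - 36) + 208 = (-18 - 36 - 36*(-41))/(-41) + 208 = -(-18 - 36 + 1476)/41 + 208 = -1/41*1422 + 208 = -1422/41 + 208 = 7106/41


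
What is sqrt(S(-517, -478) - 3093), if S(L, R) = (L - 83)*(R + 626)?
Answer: I*sqrt(91893) ≈ 303.14*I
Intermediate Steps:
S(L, R) = (-83 + L)*(626 + R)
sqrt(S(-517, -478) - 3093) = sqrt((-51958 - 83*(-478) + 626*(-517) - 517*(-478)) - 3093) = sqrt((-51958 + 39674 - 323642 + 247126) - 3093) = sqrt(-88800 - 3093) = sqrt(-91893) = I*sqrt(91893)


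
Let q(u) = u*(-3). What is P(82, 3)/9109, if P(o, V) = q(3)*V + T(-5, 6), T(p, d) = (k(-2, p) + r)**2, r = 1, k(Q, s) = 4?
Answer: -2/9109 ≈ -0.00021956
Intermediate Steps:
T(p, d) = 25 (T(p, d) = (4 + 1)**2 = 5**2 = 25)
q(u) = -3*u
P(o, V) = 25 - 9*V (P(o, V) = (-3*3)*V + 25 = -9*V + 25 = 25 - 9*V)
P(82, 3)/9109 = (25 - 9*3)/9109 = (25 - 27)*(1/9109) = -2*1/9109 = -2/9109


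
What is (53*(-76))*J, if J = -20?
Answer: 80560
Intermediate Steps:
(53*(-76))*J = (53*(-76))*(-20) = -4028*(-20) = 80560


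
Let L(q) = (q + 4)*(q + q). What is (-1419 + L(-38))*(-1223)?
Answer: -1424795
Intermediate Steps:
L(q) = 2*q*(4 + q) (L(q) = (4 + q)*(2*q) = 2*q*(4 + q))
(-1419 + L(-38))*(-1223) = (-1419 + 2*(-38)*(4 - 38))*(-1223) = (-1419 + 2*(-38)*(-34))*(-1223) = (-1419 + 2584)*(-1223) = 1165*(-1223) = -1424795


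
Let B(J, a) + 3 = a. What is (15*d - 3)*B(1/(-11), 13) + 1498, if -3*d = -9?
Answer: 1918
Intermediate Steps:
d = 3 (d = -⅓*(-9) = 3)
B(J, a) = -3 + a
(15*d - 3)*B(1/(-11), 13) + 1498 = (15*3 - 3)*(-3 + 13) + 1498 = (45 - 3)*10 + 1498 = 42*10 + 1498 = 420 + 1498 = 1918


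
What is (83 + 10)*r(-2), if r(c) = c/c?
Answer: 93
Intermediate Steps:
r(c) = 1
(83 + 10)*r(-2) = (83 + 10)*1 = 93*1 = 93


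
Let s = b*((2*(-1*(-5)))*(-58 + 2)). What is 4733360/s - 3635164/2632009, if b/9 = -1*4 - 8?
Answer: 152979892519/1989798804 ≈ 76.882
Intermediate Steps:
b = -108 (b = 9*(-1*4 - 8) = 9*(-4 - 8) = 9*(-12) = -108)
s = 60480 (s = -108*2*(-1*(-5))*(-58 + 2) = -108*2*5*(-56) = -1080*(-56) = -108*(-560) = 60480)
4733360/s - 3635164/2632009 = 4733360/60480 - 3635164/2632009 = 4733360*(1/60480) - 3635164*1/2632009 = 59167/756 - 3635164/2632009 = 152979892519/1989798804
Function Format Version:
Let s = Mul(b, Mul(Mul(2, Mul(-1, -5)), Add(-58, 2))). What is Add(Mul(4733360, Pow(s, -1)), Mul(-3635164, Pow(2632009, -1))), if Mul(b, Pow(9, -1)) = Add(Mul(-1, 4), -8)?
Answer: Rational(152979892519, 1989798804) ≈ 76.882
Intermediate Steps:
b = -108 (b = Mul(9, Add(Mul(-1, 4), -8)) = Mul(9, Add(-4, -8)) = Mul(9, -12) = -108)
s = 60480 (s = Mul(-108, Mul(Mul(2, Mul(-1, -5)), Add(-58, 2))) = Mul(-108, Mul(Mul(2, 5), -56)) = Mul(-108, Mul(10, -56)) = Mul(-108, -560) = 60480)
Add(Mul(4733360, Pow(s, -1)), Mul(-3635164, Pow(2632009, -1))) = Add(Mul(4733360, Pow(60480, -1)), Mul(-3635164, Pow(2632009, -1))) = Add(Mul(4733360, Rational(1, 60480)), Mul(-3635164, Rational(1, 2632009))) = Add(Rational(59167, 756), Rational(-3635164, 2632009)) = Rational(152979892519, 1989798804)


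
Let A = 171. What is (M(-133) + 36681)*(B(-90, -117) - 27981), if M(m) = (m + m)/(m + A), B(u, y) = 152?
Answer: -1020600746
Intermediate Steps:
M(m) = 2*m/(171 + m) (M(m) = (m + m)/(m + 171) = (2*m)/(171 + m) = 2*m/(171 + m))
(M(-133) + 36681)*(B(-90, -117) - 27981) = (2*(-133)/(171 - 133) + 36681)*(152 - 27981) = (2*(-133)/38 + 36681)*(-27829) = (2*(-133)*(1/38) + 36681)*(-27829) = (-7 + 36681)*(-27829) = 36674*(-27829) = -1020600746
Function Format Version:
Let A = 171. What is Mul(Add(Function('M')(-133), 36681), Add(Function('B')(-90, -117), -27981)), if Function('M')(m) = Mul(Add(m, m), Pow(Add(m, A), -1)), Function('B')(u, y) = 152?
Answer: -1020600746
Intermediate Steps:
Function('M')(m) = Mul(2, m, Pow(Add(171, m), -1)) (Function('M')(m) = Mul(Add(m, m), Pow(Add(m, 171), -1)) = Mul(Mul(2, m), Pow(Add(171, m), -1)) = Mul(2, m, Pow(Add(171, m), -1)))
Mul(Add(Function('M')(-133), 36681), Add(Function('B')(-90, -117), -27981)) = Mul(Add(Mul(2, -133, Pow(Add(171, -133), -1)), 36681), Add(152, -27981)) = Mul(Add(Mul(2, -133, Pow(38, -1)), 36681), -27829) = Mul(Add(Mul(2, -133, Rational(1, 38)), 36681), -27829) = Mul(Add(-7, 36681), -27829) = Mul(36674, -27829) = -1020600746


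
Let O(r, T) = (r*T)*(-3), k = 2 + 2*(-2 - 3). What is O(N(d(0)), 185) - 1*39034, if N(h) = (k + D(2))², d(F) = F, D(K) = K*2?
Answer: -47914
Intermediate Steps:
D(K) = 2*K
k = -8 (k = 2 + 2*(-5) = 2 - 10 = -8)
N(h) = 16 (N(h) = (-8 + 2*2)² = (-8 + 4)² = (-4)² = 16)
O(r, T) = -3*T*r (O(r, T) = (T*r)*(-3) = -3*T*r)
O(N(d(0)), 185) - 1*39034 = -3*185*16 - 1*39034 = -8880 - 39034 = -47914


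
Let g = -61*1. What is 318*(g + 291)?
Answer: 73140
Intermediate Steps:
g = -61
318*(g + 291) = 318*(-61 + 291) = 318*230 = 73140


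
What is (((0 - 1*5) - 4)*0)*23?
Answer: 0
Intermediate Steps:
(((0 - 1*5) - 4)*0)*23 = (((0 - 5) - 4)*0)*23 = ((-5 - 4)*0)*23 = -9*0*23 = 0*23 = 0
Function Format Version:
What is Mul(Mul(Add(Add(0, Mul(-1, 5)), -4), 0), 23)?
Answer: 0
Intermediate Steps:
Mul(Mul(Add(Add(0, Mul(-1, 5)), -4), 0), 23) = Mul(Mul(Add(Add(0, -5), -4), 0), 23) = Mul(Mul(Add(-5, -4), 0), 23) = Mul(Mul(-9, 0), 23) = Mul(0, 23) = 0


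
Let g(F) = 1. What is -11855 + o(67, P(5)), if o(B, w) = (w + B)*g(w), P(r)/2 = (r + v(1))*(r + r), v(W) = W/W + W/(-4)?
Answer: -11673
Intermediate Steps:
v(W) = 1 - W/4 (v(W) = 1 + W*(-¼) = 1 - W/4)
P(r) = 4*r*(¾ + r) (P(r) = 2*((r + (1 - ¼*1))*(r + r)) = 2*((r + (1 - ¼))*(2*r)) = 2*((r + ¾)*(2*r)) = 2*((¾ + r)*(2*r)) = 2*(2*r*(¾ + r)) = 4*r*(¾ + r))
o(B, w) = B + w (o(B, w) = (w + B)*1 = (B + w)*1 = B + w)
-11855 + o(67, P(5)) = -11855 + (67 + 5*(3 + 4*5)) = -11855 + (67 + 5*(3 + 20)) = -11855 + (67 + 5*23) = -11855 + (67 + 115) = -11855 + 182 = -11673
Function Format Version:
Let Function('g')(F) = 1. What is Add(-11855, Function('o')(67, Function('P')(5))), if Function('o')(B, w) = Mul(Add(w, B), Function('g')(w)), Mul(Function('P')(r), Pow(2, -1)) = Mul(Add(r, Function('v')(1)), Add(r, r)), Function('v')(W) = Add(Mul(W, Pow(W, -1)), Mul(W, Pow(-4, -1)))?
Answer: -11673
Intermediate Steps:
Function('v')(W) = Add(1, Mul(Rational(-1, 4), W)) (Function('v')(W) = Add(1, Mul(W, Rational(-1, 4))) = Add(1, Mul(Rational(-1, 4), W)))
Function('P')(r) = Mul(4, r, Add(Rational(3, 4), r)) (Function('P')(r) = Mul(2, Mul(Add(r, Add(1, Mul(Rational(-1, 4), 1))), Add(r, r))) = Mul(2, Mul(Add(r, Add(1, Rational(-1, 4))), Mul(2, r))) = Mul(2, Mul(Add(r, Rational(3, 4)), Mul(2, r))) = Mul(2, Mul(Add(Rational(3, 4), r), Mul(2, r))) = Mul(2, Mul(2, r, Add(Rational(3, 4), r))) = Mul(4, r, Add(Rational(3, 4), r)))
Function('o')(B, w) = Add(B, w) (Function('o')(B, w) = Mul(Add(w, B), 1) = Mul(Add(B, w), 1) = Add(B, w))
Add(-11855, Function('o')(67, Function('P')(5))) = Add(-11855, Add(67, Mul(5, Add(3, Mul(4, 5))))) = Add(-11855, Add(67, Mul(5, Add(3, 20)))) = Add(-11855, Add(67, Mul(5, 23))) = Add(-11855, Add(67, 115)) = Add(-11855, 182) = -11673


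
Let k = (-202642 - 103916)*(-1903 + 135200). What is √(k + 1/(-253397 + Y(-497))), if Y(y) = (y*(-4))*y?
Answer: I*√6997406292912043060383/413811 ≈ 2.0215e+5*I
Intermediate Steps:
Y(y) = -4*y² (Y(y) = (-4*y)*y = -4*y²)
k = -40863261726 (k = -306558*133297 = -40863261726)
√(k + 1/(-253397 + Y(-497))) = √(-40863261726 + 1/(-253397 - 4*(-497)²)) = √(-40863261726 + 1/(-253397 - 4*247009)) = √(-40863261726 + 1/(-253397 - 988036)) = √(-40863261726 + 1/(-1241433)) = √(-40863261726 - 1/1241433) = √(-50729001594293359/1241433) = I*√6997406292912043060383/413811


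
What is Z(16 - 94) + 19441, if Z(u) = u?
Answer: 19363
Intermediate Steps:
Z(16 - 94) + 19441 = (16 - 94) + 19441 = -78 + 19441 = 19363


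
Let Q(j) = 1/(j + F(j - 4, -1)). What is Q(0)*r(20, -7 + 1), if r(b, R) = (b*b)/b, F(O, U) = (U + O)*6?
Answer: -⅔ ≈ -0.66667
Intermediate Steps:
F(O, U) = 6*O + 6*U (F(O, U) = (O + U)*6 = 6*O + 6*U)
r(b, R) = b (r(b, R) = b²/b = b)
Q(j) = 1/(-30 + 7*j) (Q(j) = 1/(j + (6*(j - 4) + 6*(-1))) = 1/(j + (6*(-4 + j) - 6)) = 1/(j + ((-24 + 6*j) - 6)) = 1/(j + (-30 + 6*j)) = 1/(-30 + 7*j))
Q(0)*r(20, -7 + 1) = 20/(-30 + 7*0) = 20/(-30 + 0) = 20/(-30) = -1/30*20 = -⅔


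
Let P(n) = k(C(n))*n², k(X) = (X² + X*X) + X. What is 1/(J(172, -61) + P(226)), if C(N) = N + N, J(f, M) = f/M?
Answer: 61/1274482061988 ≈ 4.7863e-11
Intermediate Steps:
C(N) = 2*N
k(X) = X + 2*X² (k(X) = (X² + X²) + X = 2*X² + X = X + 2*X²)
P(n) = 2*n³*(1 + 4*n) (P(n) = ((2*n)*(1 + 2*(2*n)))*n² = ((2*n)*(1 + 4*n))*n² = (2*n*(1 + 4*n))*n² = 2*n³*(1 + 4*n))
1/(J(172, -61) + P(226)) = 1/(172/(-61) + 226³*(2 + 8*226)) = 1/(172*(-1/61) + 11543176*(2 + 1808)) = 1/(-172/61 + 11543176*1810) = 1/(-172/61 + 20893148560) = 1/(1274482061988/61) = 61/1274482061988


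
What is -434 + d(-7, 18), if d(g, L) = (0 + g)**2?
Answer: -385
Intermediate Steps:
d(g, L) = g**2
-434 + d(-7, 18) = -434 + (-7)**2 = -434 + 49 = -385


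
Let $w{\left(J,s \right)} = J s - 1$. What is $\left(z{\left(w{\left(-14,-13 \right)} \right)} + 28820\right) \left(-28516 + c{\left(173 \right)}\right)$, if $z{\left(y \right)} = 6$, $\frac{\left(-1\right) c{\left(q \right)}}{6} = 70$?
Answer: $-834109136$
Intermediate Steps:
$c{\left(q \right)} = -420$ ($c{\left(q \right)} = \left(-6\right) 70 = -420$)
$w{\left(J,s \right)} = -1 + J s$
$\left(z{\left(w{\left(-14,-13 \right)} \right)} + 28820\right) \left(-28516 + c{\left(173 \right)}\right) = \left(6 + 28820\right) \left(-28516 - 420\right) = 28826 \left(-28936\right) = -834109136$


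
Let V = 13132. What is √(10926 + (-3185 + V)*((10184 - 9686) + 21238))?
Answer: √216218918 ≈ 14704.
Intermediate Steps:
√(10926 + (-3185 + V)*((10184 - 9686) + 21238)) = √(10926 + (-3185 + 13132)*((10184 - 9686) + 21238)) = √(10926 + 9947*(498 + 21238)) = √(10926 + 9947*21736) = √(10926 + 216207992) = √216218918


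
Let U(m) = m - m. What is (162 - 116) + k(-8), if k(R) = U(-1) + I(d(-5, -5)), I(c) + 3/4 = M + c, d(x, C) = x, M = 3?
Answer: 173/4 ≈ 43.250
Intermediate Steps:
U(m) = 0
I(c) = 9/4 + c (I(c) = -¾ + (3 + c) = 9/4 + c)
k(R) = -11/4 (k(R) = 0 + (9/4 - 5) = 0 - 11/4 = -11/4)
(162 - 116) + k(-8) = (162 - 116) - 11/4 = 46 - 11/4 = 173/4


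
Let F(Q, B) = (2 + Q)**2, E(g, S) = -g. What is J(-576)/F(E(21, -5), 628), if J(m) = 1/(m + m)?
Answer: -1/415872 ≈ -2.4046e-6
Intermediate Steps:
J(m) = 1/(2*m)
J(-576)/F(E(21, -5), 628) = ((1/2)/(-576))/((2 - 1*21)**2) = ((1/2)*(-1/576))/((2 - 21)**2) = -1/(1152*((-19)**2)) = -1/1152/361 = -1/1152*1/361 = -1/415872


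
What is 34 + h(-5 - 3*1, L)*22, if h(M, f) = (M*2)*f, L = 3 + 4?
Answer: -2430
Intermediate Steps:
L = 7
h(M, f) = 2*M*f (h(M, f) = (2*M)*f = 2*M*f)
34 + h(-5 - 3*1, L)*22 = 34 + (2*(-5 - 3*1)*7)*22 = 34 + (2*(-5 - 3)*7)*22 = 34 + (2*(-8)*7)*22 = 34 - 112*22 = 34 - 2464 = -2430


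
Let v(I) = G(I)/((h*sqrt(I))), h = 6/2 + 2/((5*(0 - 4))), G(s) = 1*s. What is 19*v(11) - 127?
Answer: -127 + 190*sqrt(11)/29 ≈ -105.27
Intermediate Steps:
G(s) = s
h = 29/10 (h = 6*(1/2) + 2/((5*(-4))) = 3 + 2/(-20) = 3 + 2*(-1/20) = 3 - 1/10 = 29/10 ≈ 2.9000)
v(I) = 10*sqrt(I)/29 (v(I) = I/((29*sqrt(I)/10)) = I*(10/(29*sqrt(I))) = 10*sqrt(I)/29)
19*v(11) - 127 = 19*(10*sqrt(11)/29) - 127 = 190*sqrt(11)/29 - 127 = -127 + 190*sqrt(11)/29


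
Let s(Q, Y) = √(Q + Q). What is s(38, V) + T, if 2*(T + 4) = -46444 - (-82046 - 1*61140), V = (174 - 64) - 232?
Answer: 48367 + 2*√19 ≈ 48376.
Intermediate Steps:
V = -122 (V = 110 - 232 = -122)
s(Q, Y) = √2*√Q (s(Q, Y) = √(2*Q) = √2*√Q)
T = 48367 (T = -4 + (-46444 - (-82046 - 1*61140))/2 = -4 + (-46444 - (-82046 - 61140))/2 = -4 + (-46444 - 1*(-143186))/2 = -4 + (-46444 + 143186)/2 = -4 + (½)*96742 = -4 + 48371 = 48367)
s(38, V) + T = √2*√38 + 48367 = 2*√19 + 48367 = 48367 + 2*√19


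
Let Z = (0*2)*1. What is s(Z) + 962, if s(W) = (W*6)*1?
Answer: 962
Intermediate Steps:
Z = 0 (Z = 0*1 = 0)
s(W) = 6*W (s(W) = (6*W)*1 = 6*W)
s(Z) + 962 = 6*0 + 962 = 0 + 962 = 962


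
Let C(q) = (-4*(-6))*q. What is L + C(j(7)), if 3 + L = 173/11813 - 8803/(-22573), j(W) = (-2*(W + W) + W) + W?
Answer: -90288098843/266654849 ≈ -338.60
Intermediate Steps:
j(W) = -2*W (j(W) = (-4*W + W) + W = -3*W + W = -2*W)
C(q) = 24*q
L = -692069579/266654849 (L = -3 + (173/11813 - 8803/(-22573)) = -3 + (173*(1/11813) - 8803*(-1/22573)) = -3 + (173/11813 + 8803/22573) = -3 + 107894968/266654849 = -692069579/266654849 ≈ -2.5954)
L + C(j(7)) = -692069579/266654849 + 24*(-2*7) = -692069579/266654849 + 24*(-14) = -692069579/266654849 - 336 = -90288098843/266654849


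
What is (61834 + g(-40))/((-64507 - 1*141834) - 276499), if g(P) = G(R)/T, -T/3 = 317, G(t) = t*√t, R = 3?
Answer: -30917/241420 + √3/153060280 ≈ -0.12806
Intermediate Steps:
G(t) = t^(3/2)
T = -951 (T = -3*317 = -951)
g(P) = -√3/317 (g(P) = 3^(3/2)/(-951) = (3*√3)*(-1/951) = -√3/317)
(61834 + g(-40))/((-64507 - 1*141834) - 276499) = (61834 - √3/317)/((-64507 - 1*141834) - 276499) = (61834 - √3/317)/((-64507 - 141834) - 276499) = (61834 - √3/317)/(-206341 - 276499) = (61834 - √3/317)/(-482840) = (61834 - √3/317)*(-1/482840) = -30917/241420 + √3/153060280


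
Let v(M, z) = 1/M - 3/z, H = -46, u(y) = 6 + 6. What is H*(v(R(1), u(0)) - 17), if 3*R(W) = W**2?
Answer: 1311/2 ≈ 655.50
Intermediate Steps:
u(y) = 12
R(W) = W**2/3
v(M, z) = 1/M - 3/z
H*(v(R(1), u(0)) - 17) = -46*((1/((1/3)*1**2) - 3/12) - 17) = -46*((1/((1/3)*1) - 3*1/12) - 17) = -46*((1/(1/3) - 1/4) - 17) = -46*((3 - 1/4) - 17) = -46*(11/4 - 17) = -46*(-57/4) = 1311/2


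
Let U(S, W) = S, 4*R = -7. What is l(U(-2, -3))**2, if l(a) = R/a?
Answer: 49/64 ≈ 0.76563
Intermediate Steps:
R = -7/4 (R = (1/4)*(-7) = -7/4 ≈ -1.7500)
l(a) = -7/(4*a)
l(U(-2, -3))**2 = (-7/4/(-2))**2 = (-7/4*(-1/2))**2 = (7/8)**2 = 49/64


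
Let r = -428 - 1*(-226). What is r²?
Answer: 40804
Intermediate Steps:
r = -202 (r = -428 + 226 = -202)
r² = (-202)² = 40804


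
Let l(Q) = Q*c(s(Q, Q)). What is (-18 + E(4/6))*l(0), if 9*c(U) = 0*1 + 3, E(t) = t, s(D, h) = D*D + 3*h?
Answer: 0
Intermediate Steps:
s(D, h) = D² + 3*h
c(U) = ⅓ (c(U) = (0*1 + 3)/9 = (0 + 3)/9 = (⅑)*3 = ⅓)
l(Q) = Q/3 (l(Q) = Q*(⅓) = Q/3)
(-18 + E(4/6))*l(0) = (-18 + 4/6)*((⅓)*0) = (-18 + 4*(⅙))*0 = (-18 + ⅔)*0 = -52/3*0 = 0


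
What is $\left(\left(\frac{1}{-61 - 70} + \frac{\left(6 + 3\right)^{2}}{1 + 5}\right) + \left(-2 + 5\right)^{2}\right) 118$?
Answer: $\frac{347687}{131} \approx 2654.1$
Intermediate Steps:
$\left(\left(\frac{1}{-61 - 70} + \frac{\left(6 + 3\right)^{2}}{1 + 5}\right) + \left(-2 + 5\right)^{2}\right) 118 = \left(\left(\frac{1}{-131} + \frac{9^{2}}{6}\right) + 3^{2}\right) 118 = \left(\left(- \frac{1}{131} + \frac{1}{6} \cdot 81\right) + 9\right) 118 = \left(\left(- \frac{1}{131} + \frac{27}{2}\right) + 9\right) 118 = \left(\frac{3535}{262} + 9\right) 118 = \frac{5893}{262} \cdot 118 = \frac{347687}{131}$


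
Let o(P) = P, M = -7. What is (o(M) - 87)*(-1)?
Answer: 94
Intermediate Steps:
(o(M) - 87)*(-1) = (-7 - 87)*(-1) = -94*(-1) = 94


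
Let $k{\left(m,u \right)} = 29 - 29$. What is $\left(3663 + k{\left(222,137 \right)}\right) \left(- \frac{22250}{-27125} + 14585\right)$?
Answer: $\frac{11593845549}{217} \approx 5.3428 \cdot 10^{7}$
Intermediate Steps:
$k{\left(m,u \right)} = 0$
$\left(3663 + k{\left(222,137 \right)}\right) \left(- \frac{22250}{-27125} + 14585\right) = \left(3663 + 0\right) \left(- \frac{22250}{-27125} + 14585\right) = 3663 \left(\left(-22250\right) \left(- \frac{1}{27125}\right) + 14585\right) = 3663 \left(\frac{178}{217} + 14585\right) = 3663 \cdot \frac{3165123}{217} = \frac{11593845549}{217}$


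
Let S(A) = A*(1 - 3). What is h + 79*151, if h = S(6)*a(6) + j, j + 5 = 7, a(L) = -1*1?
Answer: 11943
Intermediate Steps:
a(L) = -1
j = 2 (j = -5 + 7 = 2)
S(A) = -2*A (S(A) = A*(-2) = -2*A)
h = 14 (h = -2*6*(-1) + 2 = -12*(-1) + 2 = 12 + 2 = 14)
h + 79*151 = 14 + 79*151 = 14 + 11929 = 11943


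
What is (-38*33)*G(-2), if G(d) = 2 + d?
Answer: 0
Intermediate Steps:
(-38*33)*G(-2) = (-38*33)*(2 - 2) = -1254*0 = 0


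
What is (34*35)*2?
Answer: 2380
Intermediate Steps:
(34*35)*2 = 1190*2 = 2380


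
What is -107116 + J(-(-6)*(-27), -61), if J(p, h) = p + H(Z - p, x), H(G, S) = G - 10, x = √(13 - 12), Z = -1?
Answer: -107127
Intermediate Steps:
x = 1 (x = √1 = 1)
H(G, S) = -10 + G
J(p, h) = -11 (J(p, h) = p + (-10 + (-1 - p)) = p + (-11 - p) = -11)
-107116 + J(-(-6)*(-27), -61) = -107116 - 11 = -107127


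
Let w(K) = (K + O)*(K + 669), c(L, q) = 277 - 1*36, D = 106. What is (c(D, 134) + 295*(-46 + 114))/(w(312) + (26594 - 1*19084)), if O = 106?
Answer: 20301/417568 ≈ 0.048617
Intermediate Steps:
c(L, q) = 241 (c(L, q) = 277 - 36 = 241)
w(K) = (106 + K)*(669 + K) (w(K) = (K + 106)*(K + 669) = (106 + K)*(669 + K))
(c(D, 134) + 295*(-46 + 114))/(w(312) + (26594 - 1*19084)) = (241 + 295*(-46 + 114))/((70914 + 312**2 + 775*312) + (26594 - 1*19084)) = (241 + 295*68)/((70914 + 97344 + 241800) + (26594 - 19084)) = (241 + 20060)/(410058 + 7510) = 20301/417568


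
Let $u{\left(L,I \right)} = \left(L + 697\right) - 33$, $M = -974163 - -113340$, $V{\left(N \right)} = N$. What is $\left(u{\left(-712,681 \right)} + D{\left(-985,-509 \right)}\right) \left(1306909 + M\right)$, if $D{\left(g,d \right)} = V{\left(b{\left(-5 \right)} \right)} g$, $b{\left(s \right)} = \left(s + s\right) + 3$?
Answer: $3054350842$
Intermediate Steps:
$b{\left(s \right)} = 3 + 2 s$ ($b{\left(s \right)} = 2 s + 3 = 3 + 2 s$)
$M = -860823$ ($M = -974163 + 113340 = -860823$)
$u{\left(L,I \right)} = 664 + L$ ($u{\left(L,I \right)} = \left(697 + L\right) - 33 = 664 + L$)
$D{\left(g,d \right)} = - 7 g$ ($D{\left(g,d \right)} = \left(3 + 2 \left(-5\right)\right) g = \left(3 - 10\right) g = - 7 g$)
$\left(u{\left(-712,681 \right)} + D{\left(-985,-509 \right)}\right) \left(1306909 + M\right) = \left(\left(664 - 712\right) - -6895\right) \left(1306909 - 860823\right) = \left(-48 + 6895\right) 446086 = 6847 \cdot 446086 = 3054350842$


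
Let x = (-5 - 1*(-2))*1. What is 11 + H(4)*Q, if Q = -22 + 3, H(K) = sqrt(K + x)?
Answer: -8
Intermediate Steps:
x = -3 (x = (-5 + 2)*1 = -3*1 = -3)
H(K) = sqrt(-3 + K) (H(K) = sqrt(K - 3) = sqrt(-3 + K))
Q = -19
11 + H(4)*Q = 11 + sqrt(-3 + 4)*(-19) = 11 + sqrt(1)*(-19) = 11 + 1*(-19) = 11 - 19 = -8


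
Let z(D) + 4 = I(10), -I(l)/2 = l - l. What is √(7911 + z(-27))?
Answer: √7907 ≈ 88.921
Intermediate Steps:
I(l) = 0 (I(l) = -2*(l - l) = -2*0 = 0)
z(D) = -4 (z(D) = -4 + 0 = -4)
√(7911 + z(-27)) = √(7911 - 4) = √7907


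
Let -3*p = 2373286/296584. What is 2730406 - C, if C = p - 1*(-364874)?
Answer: 1052369600675/444876 ≈ 2.3655e+6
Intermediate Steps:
p = -1186643/444876 (p = -2373286/(3*296584) = -⅓*1186643/148292 = -1186643/444876 ≈ -2.6674)
C = 162322498981/444876 (C = -1186643/444876 - 1*(-364874) = -1186643/444876 + 364874 = 162322498981/444876 ≈ 3.6487e+5)
2730406 - C = 2730406 - 1*162322498981/444876 = 2730406 - 162322498981/444876 = 1052369600675/444876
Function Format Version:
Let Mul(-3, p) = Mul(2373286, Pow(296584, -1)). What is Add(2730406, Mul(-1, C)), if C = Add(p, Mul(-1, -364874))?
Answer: Rational(1052369600675, 444876) ≈ 2.3655e+6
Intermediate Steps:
p = Rational(-1186643, 444876) (p = Mul(Rational(-1, 3), Mul(2373286, Pow(296584, -1))) = Mul(Rational(-1, 3), Mul(2373286, Rational(1, 296584))) = Mul(Rational(-1, 3), Rational(1186643, 148292)) = Rational(-1186643, 444876) ≈ -2.6674)
C = Rational(162322498981, 444876) (C = Add(Rational(-1186643, 444876), Mul(-1, -364874)) = Add(Rational(-1186643, 444876), 364874) = Rational(162322498981, 444876) ≈ 3.6487e+5)
Add(2730406, Mul(-1, C)) = Add(2730406, Mul(-1, Rational(162322498981, 444876))) = Add(2730406, Rational(-162322498981, 444876)) = Rational(1052369600675, 444876)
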